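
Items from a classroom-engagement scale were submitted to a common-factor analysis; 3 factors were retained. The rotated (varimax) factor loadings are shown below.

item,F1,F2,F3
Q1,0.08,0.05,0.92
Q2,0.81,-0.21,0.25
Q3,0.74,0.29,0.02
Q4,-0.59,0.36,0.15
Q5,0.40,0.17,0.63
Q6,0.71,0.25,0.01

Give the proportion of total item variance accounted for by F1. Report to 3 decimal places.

SS loadings for F1 = 0.08² + 0.81² + 0.74² + (-0.59)² + 0.40² + 0.71² = 2.2223
Proportion of variance = 2.2223 / 6 = 0.3704.

0.370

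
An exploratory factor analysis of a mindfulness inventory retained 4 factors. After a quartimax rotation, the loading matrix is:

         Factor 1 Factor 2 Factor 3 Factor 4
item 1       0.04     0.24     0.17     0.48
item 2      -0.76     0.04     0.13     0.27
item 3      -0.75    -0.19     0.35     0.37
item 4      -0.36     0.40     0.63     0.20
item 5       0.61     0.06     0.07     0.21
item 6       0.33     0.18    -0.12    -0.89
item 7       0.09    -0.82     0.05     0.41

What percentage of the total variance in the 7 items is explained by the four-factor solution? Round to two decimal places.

68.51%

Communalities: 0.3185, 0.6690, 0.8580, 0.7265, 0.4247, 0.9478, 0.8511; Σh² = 4.7956.
Total variance with 7 standardized items is 7, so the solution explains 4.7956/7 = 0.6851 = 68.51%.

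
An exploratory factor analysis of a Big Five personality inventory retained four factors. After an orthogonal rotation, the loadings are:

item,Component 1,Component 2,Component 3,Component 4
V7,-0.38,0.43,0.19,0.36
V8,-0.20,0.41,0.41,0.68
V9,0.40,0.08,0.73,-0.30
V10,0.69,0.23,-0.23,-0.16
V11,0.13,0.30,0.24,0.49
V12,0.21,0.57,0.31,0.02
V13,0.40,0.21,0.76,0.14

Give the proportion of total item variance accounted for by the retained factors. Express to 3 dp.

SS loadings by factor: 1.0415, 0.8713, 1.5213, 0.9677; total = 4.4018.
Total variance with 7 standardized items is 7, so the solution explains 4.4018/7 = 0.6288.

0.629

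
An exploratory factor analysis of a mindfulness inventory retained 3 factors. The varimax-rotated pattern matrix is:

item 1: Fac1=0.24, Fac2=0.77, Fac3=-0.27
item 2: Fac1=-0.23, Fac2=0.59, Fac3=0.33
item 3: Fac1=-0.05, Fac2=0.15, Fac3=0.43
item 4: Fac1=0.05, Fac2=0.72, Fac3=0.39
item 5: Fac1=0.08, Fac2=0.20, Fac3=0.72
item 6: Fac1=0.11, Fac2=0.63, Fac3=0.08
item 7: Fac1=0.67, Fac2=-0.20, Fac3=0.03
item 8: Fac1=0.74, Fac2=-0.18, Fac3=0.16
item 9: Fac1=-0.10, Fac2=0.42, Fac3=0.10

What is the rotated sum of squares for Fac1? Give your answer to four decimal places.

SS loadings for Fac1 = 0.24² + (-0.23)² + (-0.05)² + 0.05² + 0.08² + 0.11² + 0.67² + 0.74² + (-0.10)² = 0.0576 + 0.0529 + 0.0025 + 0.0025 + 0.0064 + 0.0121 + 0.4489 + 0.5476 + 0.0100 = 1.1405

1.1405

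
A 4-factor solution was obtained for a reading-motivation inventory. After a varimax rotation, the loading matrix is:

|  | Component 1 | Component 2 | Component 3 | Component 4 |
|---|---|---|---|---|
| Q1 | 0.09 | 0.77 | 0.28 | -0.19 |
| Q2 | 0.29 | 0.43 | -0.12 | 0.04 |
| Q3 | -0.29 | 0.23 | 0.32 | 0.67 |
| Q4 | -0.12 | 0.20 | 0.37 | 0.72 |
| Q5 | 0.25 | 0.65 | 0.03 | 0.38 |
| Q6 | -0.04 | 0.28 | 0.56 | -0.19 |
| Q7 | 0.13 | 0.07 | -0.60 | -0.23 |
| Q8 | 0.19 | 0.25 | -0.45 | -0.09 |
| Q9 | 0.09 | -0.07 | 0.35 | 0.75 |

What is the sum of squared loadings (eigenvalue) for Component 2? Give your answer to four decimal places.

SS loadings for Component 2 = 0.77² + 0.43² + 0.23² + 0.20² + 0.65² + 0.28² + 0.07² + 0.25² + (-0.07)² = 0.5929 + 0.1849 + 0.0529 + 0.0400 + 0.4225 + 0.0784 + 0.0049 + 0.0625 + 0.0049 = 1.4439

1.4439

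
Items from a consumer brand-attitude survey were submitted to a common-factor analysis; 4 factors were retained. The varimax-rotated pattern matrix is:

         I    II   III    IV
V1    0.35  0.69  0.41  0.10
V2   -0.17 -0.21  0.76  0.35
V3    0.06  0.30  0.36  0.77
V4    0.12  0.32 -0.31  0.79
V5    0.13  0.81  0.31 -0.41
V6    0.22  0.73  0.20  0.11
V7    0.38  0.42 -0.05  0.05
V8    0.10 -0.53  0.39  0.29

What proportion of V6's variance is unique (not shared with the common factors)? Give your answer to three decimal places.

h² = 0.22² + 0.73² + 0.20² + 0.11² = 0.0484 + 0.5329 + 0.0400 + 0.0121 = 0.6334
Uniqueness u² = 1 − h² = 1 − 0.6334 = 0.3666

0.367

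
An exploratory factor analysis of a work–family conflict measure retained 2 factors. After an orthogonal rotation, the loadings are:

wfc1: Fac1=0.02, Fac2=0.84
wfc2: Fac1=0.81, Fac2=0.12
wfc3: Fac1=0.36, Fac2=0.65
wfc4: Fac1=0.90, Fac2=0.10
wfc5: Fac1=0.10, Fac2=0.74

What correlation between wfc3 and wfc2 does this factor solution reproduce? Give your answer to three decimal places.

r̂ = Σ λ_i·λ_j across factors = (0.36)(0.81) + (0.65)(0.12)
  = +0.2916 +0.0780 = 0.3696

0.370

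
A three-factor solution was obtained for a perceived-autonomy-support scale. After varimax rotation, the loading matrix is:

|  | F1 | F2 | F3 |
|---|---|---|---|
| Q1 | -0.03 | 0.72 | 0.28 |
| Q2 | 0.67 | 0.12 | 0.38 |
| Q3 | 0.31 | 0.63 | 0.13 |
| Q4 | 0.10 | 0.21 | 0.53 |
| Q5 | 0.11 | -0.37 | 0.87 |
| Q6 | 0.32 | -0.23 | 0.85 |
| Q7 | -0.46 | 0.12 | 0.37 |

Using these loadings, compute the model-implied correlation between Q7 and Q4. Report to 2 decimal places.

r̂ = Σ λ_i·λ_j across factors = (-0.46)(0.10) + (0.12)(0.21) + (0.37)(0.53)
  = -0.0460 +0.0252 +0.1961 = 0.1753

0.18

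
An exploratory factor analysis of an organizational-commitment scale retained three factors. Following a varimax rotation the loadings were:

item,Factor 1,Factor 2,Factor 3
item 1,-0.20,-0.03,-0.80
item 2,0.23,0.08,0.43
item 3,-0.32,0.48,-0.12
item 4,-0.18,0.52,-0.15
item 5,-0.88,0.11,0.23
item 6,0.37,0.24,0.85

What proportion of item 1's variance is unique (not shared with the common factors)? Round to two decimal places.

h² = (-0.20)² + (-0.03)² + (-0.80)² = 0.0400 + 0.0009 + 0.6400 = 0.6809
Uniqueness u² = 1 − h² = 1 − 0.6809 = 0.3191

0.32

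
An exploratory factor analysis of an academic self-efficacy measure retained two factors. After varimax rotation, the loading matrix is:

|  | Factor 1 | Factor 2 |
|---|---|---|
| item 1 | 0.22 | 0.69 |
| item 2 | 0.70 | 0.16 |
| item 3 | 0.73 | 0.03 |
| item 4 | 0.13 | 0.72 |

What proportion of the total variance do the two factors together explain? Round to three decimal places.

SS loadings by factor: 1.0882, 1.0210; total = 2.1092.
Total variance with 4 standardized items is 4, so the solution explains 2.1092/4 = 0.5273.

0.527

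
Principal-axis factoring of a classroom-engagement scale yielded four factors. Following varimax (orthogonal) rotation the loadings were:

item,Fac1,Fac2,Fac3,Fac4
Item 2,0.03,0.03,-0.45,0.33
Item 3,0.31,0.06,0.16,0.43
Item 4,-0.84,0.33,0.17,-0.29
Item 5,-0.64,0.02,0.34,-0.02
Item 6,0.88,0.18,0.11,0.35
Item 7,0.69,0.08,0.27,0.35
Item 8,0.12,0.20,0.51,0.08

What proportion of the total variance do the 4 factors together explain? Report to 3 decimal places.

Communalities: 0.3132, 0.3102, 0.9275, 0.5260, 0.9414, 0.6779, 0.3209; Σh² = 4.0171.
Total variance with 7 standardized items is 7, so the solution explains 4.0171/7 = 0.5739.

0.574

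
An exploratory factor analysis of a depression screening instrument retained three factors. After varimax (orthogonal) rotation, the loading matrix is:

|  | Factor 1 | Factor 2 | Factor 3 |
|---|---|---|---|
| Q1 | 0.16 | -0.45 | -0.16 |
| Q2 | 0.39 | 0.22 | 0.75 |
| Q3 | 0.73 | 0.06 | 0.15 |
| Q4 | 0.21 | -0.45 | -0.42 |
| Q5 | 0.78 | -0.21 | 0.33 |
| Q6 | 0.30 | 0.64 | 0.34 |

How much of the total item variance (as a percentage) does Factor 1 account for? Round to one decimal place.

SS loadings for Factor 1 = 0.16² + 0.39² + 0.73² + 0.21² + 0.78² + 0.30² = 1.4531
With 6 standardized items, total variance = 6. Proportion = 1.4531/6 = 0.2422 → 24.22%.

24.2%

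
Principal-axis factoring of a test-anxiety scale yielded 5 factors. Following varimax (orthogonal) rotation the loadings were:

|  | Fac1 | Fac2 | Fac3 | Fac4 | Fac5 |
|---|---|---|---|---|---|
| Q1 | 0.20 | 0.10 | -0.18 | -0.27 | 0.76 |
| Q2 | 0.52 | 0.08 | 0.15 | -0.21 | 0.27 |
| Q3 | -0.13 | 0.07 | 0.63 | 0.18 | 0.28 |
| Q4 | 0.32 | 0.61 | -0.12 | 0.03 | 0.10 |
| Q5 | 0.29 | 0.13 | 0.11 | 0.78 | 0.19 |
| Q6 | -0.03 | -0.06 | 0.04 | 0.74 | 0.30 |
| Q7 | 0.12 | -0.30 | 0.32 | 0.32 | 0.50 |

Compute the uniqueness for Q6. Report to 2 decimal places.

0.36

h² = (-0.03)² + (-0.06)² + 0.04² + 0.74² + 0.30² = 0.0009 + 0.0036 + 0.0016 + 0.5476 + 0.0900 = 0.6437
Uniqueness u² = 1 − h² = 1 − 0.6437 = 0.3563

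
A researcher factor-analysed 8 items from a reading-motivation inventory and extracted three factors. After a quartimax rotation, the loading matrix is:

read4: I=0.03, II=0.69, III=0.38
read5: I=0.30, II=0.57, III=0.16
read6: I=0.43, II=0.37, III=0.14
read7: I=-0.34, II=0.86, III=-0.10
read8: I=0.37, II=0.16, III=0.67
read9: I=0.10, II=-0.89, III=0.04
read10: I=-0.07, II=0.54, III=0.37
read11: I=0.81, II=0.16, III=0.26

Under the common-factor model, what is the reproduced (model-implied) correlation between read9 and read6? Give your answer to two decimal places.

-0.28

r̂ = Σ λ_i·λ_j across factors = (0.10)(0.43) + (-0.89)(0.37) + (0.04)(0.14)
  = +0.0430 -0.3293 +0.0056 = -0.2807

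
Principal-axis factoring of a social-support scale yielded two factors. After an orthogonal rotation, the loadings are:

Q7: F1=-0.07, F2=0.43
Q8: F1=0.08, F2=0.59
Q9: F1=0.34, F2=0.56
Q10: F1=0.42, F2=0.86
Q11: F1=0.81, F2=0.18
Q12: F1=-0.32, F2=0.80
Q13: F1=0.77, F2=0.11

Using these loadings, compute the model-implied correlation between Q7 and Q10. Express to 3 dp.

r̂ = Σ λ_i·λ_j across factors = (-0.07)(0.42) + (0.43)(0.86)
  = -0.0294 +0.3698 = 0.3404

0.340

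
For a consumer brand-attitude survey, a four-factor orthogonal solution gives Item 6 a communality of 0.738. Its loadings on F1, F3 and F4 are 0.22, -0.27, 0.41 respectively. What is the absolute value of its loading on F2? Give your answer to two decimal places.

Under orthogonal rotation h² = Σλ², so λ_F2² = h² − (0.2894) = 0.738 − 0.2894 = 0.4486.
|λ| = √0.4486 = 0.6698.

0.67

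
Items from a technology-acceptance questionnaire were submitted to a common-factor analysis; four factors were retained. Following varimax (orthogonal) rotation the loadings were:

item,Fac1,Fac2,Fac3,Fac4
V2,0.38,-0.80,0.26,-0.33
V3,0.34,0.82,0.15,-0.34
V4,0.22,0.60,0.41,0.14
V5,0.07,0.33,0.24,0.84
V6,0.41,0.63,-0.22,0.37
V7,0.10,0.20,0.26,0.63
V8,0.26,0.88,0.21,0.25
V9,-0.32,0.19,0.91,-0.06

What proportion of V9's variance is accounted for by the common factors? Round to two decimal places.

h² = (-0.32)² + 0.19² + 0.91² + (-0.06)² = 0.1024 + 0.0361 + 0.8281 + 0.0036 = 0.9702

0.97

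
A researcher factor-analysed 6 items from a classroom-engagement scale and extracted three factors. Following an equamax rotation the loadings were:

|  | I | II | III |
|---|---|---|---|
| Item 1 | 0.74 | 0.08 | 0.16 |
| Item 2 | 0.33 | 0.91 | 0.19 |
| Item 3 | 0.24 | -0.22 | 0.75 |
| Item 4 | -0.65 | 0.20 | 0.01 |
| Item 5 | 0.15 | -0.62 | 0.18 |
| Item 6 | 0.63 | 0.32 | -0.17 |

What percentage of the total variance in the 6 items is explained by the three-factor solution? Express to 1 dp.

SS loadings by factor: 1.5560, 1.4097, 0.6856; total = 3.6513.
Total variance with 6 standardized items is 6, so the solution explains 3.6513/6 = 0.6086 = 60.85%.

60.9%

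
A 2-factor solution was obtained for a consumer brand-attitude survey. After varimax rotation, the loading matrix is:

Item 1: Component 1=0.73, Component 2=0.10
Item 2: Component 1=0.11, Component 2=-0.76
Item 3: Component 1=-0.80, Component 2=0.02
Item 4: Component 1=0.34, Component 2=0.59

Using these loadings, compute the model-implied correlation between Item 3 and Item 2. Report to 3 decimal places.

-0.103

r̂ = Σ λ_i·λ_j across factors = (-0.80)(0.11) + (0.02)(-0.76)
  = -0.0880 -0.0152 = -0.1032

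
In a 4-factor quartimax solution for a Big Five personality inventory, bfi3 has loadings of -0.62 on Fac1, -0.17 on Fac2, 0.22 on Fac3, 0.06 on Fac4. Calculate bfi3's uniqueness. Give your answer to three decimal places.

h² = (-0.62)² + (-0.17)² + 0.22² + 0.06² = 0.3844 + 0.0289 + 0.0484 + 0.0036 = 0.4653
Uniqueness u² = 1 − h² = 1 − 0.4653 = 0.5347

0.535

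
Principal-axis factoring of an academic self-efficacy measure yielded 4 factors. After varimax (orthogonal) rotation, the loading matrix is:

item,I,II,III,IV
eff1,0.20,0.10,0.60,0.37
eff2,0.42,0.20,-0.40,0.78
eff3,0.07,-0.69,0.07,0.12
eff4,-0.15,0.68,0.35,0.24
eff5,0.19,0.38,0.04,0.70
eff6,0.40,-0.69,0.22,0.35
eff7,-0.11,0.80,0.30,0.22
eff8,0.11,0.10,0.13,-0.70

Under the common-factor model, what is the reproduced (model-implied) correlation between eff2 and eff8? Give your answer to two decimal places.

-0.53

r̂ = Σ λ_i·λ_j across factors = (0.42)(0.11) + (0.20)(0.10) + (-0.40)(0.13) + (0.78)(-0.70)
  = +0.0462 +0.0200 -0.0520 -0.5460 = -0.5318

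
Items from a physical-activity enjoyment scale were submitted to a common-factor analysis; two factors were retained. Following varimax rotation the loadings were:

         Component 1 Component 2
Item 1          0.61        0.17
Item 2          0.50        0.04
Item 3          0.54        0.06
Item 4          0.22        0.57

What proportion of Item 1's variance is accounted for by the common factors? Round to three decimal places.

0.401

h² = 0.61² + 0.17² = 0.3721 + 0.0289 = 0.4010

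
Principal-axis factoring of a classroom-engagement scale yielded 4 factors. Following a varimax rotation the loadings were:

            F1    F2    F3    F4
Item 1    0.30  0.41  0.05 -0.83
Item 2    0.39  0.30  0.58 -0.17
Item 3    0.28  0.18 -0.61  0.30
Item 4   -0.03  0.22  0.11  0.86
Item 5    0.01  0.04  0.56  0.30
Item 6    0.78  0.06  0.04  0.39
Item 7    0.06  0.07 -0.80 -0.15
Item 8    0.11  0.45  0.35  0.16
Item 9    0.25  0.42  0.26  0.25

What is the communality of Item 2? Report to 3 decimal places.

0.607

h² = 0.39² + 0.30² + 0.58² + (-0.17)² = 0.1521 + 0.0900 + 0.3364 + 0.0289 = 0.6074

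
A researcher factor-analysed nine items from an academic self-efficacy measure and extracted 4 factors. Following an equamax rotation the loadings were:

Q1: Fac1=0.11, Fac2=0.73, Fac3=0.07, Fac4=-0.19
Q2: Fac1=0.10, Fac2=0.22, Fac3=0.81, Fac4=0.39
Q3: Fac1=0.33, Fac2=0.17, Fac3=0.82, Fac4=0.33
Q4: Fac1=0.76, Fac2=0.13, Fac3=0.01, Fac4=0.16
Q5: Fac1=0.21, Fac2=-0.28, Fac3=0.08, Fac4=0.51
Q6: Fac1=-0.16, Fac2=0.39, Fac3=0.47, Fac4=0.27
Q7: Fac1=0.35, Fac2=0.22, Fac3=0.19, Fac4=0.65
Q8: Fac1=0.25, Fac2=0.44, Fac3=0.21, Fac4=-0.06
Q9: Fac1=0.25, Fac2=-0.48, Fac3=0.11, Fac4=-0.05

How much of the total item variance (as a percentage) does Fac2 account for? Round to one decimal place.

SS loadings for Fac2 = 0.73² + 0.22² + 0.17² + 0.13² + (-0.28)² + 0.39² + 0.22² + 0.44² + (-0.48)² = 1.3300
With 9 standardized items, total variance = 9. Proportion = 1.3300/9 = 0.1478 → 14.78%.

14.8%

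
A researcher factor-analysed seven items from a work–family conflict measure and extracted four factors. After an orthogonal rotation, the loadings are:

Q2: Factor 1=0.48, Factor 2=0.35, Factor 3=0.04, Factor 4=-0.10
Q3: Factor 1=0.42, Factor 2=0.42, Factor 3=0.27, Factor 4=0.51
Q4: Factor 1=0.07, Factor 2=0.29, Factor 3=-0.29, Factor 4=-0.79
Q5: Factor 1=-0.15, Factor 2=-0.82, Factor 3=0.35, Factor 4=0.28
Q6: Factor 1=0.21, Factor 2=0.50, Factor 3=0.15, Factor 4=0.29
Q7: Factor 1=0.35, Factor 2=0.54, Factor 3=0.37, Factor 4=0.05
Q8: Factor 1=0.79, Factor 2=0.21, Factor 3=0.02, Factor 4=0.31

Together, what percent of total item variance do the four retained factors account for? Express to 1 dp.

SS loadings by factor: 1.2249, 1.6411, 0.4409, 1.1553; total = 4.4622.
Total variance with 7 standardized items is 7, so the solution explains 4.4622/7 = 0.6375 = 63.75%.

63.7%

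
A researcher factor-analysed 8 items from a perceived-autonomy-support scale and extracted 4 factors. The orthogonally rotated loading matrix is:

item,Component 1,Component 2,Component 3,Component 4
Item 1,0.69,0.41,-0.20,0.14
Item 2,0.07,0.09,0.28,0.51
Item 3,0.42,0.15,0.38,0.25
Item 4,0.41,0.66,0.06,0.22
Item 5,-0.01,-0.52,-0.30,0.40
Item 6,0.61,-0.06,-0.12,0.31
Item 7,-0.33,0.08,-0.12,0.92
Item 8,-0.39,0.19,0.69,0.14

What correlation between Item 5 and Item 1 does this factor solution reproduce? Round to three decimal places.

-0.104

r̂ = Σ λ_i·λ_j across factors = (-0.01)(0.69) + (-0.52)(0.41) + (-0.30)(-0.20) + (0.40)(0.14)
  = -0.0069 -0.2132 +0.0600 +0.0560 = -0.1041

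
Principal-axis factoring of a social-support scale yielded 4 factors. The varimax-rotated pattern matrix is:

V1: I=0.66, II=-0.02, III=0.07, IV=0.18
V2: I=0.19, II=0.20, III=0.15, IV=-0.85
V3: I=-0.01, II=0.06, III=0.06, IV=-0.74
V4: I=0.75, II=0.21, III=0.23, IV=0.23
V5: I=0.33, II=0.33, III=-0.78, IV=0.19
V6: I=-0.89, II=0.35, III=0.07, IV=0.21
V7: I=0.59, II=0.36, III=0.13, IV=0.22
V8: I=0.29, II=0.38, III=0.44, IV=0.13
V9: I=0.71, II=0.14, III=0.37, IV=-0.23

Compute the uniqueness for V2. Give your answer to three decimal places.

0.179

h² = 0.19² + 0.20² + 0.15² + (-0.85)² = 0.0361 + 0.0400 + 0.0225 + 0.7225 = 0.8211
Uniqueness u² = 1 − h² = 1 − 0.8211 = 0.1789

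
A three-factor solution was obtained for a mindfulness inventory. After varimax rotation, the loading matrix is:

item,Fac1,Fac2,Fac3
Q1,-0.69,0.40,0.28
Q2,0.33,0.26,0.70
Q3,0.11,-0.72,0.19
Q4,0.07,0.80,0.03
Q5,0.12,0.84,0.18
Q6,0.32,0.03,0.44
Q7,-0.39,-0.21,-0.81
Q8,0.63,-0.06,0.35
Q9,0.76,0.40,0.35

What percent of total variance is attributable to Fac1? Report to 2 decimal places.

SS loadings for Fac1 = (-0.69)² + 0.33² + 0.11² + 0.07² + 0.12² + 0.32² + (-0.39)² + 0.63² + 0.76² = 1.8454
With 9 standardized items, total variance = 9. Proportion = 1.8454/9 = 0.2050 → 20.50%.

20.50%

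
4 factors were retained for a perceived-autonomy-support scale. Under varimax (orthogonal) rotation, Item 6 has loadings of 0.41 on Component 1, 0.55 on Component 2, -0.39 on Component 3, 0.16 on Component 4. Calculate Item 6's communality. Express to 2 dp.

0.65

h² = 0.41² + 0.55² + (-0.39)² + 0.16² = 0.1681 + 0.3025 + 0.1521 + 0.0256 = 0.6483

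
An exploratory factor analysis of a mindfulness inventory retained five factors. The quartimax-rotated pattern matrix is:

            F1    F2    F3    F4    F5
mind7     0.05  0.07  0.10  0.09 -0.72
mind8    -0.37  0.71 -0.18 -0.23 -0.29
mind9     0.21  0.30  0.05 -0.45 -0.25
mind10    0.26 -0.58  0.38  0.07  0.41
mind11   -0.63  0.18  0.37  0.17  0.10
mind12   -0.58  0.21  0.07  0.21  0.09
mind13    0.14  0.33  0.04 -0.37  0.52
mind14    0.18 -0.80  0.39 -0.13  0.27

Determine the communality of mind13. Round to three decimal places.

0.537

h² = 0.14² + 0.33² + 0.04² + (-0.37)² + 0.52² = 0.0196 + 0.1089 + 0.0016 + 0.1369 + 0.2704 = 0.5374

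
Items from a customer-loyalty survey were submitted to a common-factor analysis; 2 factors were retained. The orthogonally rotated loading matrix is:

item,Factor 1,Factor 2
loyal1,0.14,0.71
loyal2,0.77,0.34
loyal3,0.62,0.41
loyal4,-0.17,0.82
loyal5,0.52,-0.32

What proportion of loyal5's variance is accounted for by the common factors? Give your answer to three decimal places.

h² = 0.52² + (-0.32)² = 0.2704 + 0.1024 = 0.3728

0.373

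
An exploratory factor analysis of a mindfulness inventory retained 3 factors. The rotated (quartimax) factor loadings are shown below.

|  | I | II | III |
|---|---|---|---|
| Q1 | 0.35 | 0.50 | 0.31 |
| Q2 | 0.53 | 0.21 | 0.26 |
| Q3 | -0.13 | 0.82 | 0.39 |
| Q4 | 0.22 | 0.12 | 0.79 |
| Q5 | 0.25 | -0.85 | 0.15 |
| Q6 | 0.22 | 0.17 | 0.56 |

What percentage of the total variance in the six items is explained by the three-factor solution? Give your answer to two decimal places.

Communalities: 0.4686, 0.3926, 0.8414, 0.6869, 0.8075, 0.3909; Σh² = 3.5879.
Total variance with 6 standardized items is 6, so the solution explains 3.5879/6 = 0.5980 = 59.80%.

59.80%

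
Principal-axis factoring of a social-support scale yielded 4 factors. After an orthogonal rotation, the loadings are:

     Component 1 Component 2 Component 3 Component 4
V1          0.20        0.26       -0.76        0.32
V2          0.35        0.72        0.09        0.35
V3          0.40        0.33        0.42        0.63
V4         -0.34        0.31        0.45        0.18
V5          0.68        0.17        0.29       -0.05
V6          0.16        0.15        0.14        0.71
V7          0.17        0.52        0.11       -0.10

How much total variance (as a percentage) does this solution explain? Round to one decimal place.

SS loadings by factor: 0.9550, 1.1128, 1.0804, 1.1708; total = 4.3190.
Total variance with 7 standardized items is 7, so the solution explains 4.3190/7 = 0.6170 = 61.70%.

61.7%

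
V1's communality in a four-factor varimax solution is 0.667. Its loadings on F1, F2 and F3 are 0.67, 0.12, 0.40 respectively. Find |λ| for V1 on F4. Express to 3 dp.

Under orthogonal rotation h² = Σλ², so λ_F4² = h² − (0.6233) = 0.667 − 0.6233 = 0.0437.
|λ| = √0.0437 = 0.2090.

0.209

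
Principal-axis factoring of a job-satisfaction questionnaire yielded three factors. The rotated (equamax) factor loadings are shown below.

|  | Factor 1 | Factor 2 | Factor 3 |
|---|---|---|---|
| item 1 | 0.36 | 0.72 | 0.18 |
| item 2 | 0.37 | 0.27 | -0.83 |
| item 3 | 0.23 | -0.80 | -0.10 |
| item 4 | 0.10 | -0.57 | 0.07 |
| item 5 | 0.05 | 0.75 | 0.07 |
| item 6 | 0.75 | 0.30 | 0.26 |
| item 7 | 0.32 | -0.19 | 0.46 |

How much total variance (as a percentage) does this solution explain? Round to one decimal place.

60.9%

SS loadings by factor: 0.9968, 2.2448, 1.0203; total = 4.2619.
Total variance with 7 standardized items is 7, so the solution explains 4.2619/7 = 0.6088 = 60.88%.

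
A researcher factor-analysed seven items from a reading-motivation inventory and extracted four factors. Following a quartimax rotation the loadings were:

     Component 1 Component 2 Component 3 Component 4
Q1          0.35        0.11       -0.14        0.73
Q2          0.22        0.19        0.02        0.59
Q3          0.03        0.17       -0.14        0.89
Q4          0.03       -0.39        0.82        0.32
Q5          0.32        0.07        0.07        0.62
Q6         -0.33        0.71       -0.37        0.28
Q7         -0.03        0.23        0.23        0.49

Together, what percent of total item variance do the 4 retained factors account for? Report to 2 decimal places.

65.16%

Communalities: 0.6871, 0.4330, 0.8415, 0.9278, 0.4966, 0.8283, 0.3468; Σh² = 4.5611.
Total variance with 7 standardized items is 7, so the solution explains 4.5611/7 = 0.6516 = 65.16%.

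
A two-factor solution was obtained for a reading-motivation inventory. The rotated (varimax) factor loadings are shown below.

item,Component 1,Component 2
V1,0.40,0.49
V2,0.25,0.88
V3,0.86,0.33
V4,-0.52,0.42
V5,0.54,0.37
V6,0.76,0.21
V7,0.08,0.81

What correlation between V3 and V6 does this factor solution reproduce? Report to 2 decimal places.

r̂ = Σ λ_i·λ_j across factors = (0.86)(0.76) + (0.33)(0.21)
  = +0.6536 +0.0693 = 0.7229

0.72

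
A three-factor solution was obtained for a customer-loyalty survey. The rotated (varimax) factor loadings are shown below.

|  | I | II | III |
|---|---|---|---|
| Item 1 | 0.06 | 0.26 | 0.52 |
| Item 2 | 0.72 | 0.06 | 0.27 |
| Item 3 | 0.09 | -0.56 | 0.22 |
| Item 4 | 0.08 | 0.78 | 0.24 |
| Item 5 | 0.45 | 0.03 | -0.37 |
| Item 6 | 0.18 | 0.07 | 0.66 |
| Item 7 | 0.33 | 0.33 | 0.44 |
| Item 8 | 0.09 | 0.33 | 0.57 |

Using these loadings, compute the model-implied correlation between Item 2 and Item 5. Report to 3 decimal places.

r̂ = Σ λ_i·λ_j across factors = (0.72)(0.45) + (0.06)(0.03) + (0.27)(-0.37)
  = +0.3240 +0.0018 -0.0999 = 0.2259

0.226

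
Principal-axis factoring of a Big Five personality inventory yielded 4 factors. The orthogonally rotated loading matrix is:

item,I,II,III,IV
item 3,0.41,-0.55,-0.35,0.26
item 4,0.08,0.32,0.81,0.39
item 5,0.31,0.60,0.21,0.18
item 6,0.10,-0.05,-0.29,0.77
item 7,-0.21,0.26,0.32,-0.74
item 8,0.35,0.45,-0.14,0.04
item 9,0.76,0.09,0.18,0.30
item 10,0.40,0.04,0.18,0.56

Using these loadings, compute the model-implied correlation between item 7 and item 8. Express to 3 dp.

r̂ = Σ λ_i·λ_j across factors = (-0.21)(0.35) + (0.26)(0.45) + (0.32)(-0.14) + (-0.74)(0.04)
  = -0.0735 +0.1170 -0.0448 -0.0296 = -0.0309

-0.031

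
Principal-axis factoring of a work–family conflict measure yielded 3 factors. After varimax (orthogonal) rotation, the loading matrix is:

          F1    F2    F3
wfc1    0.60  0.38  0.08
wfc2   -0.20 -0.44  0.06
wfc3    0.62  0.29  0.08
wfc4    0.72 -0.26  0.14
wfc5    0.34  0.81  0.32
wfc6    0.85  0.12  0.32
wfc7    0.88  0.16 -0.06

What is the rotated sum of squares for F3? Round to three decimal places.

SS loadings for F3 = 0.08² + 0.06² + 0.08² + 0.14² + 0.32² + 0.32² + (-0.06)² = 0.0064 + 0.0036 + 0.0064 + 0.0196 + 0.1024 + 0.1024 + 0.0036 = 0.2444

0.244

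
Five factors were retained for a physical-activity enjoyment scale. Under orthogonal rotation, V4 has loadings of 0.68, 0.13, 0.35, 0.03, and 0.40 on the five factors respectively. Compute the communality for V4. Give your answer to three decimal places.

h² = 0.68² + 0.13² + 0.35² + 0.03² + 0.40² = 0.4624 + 0.0169 + 0.1225 + 0.0009 + 0.1600 = 0.7627

0.763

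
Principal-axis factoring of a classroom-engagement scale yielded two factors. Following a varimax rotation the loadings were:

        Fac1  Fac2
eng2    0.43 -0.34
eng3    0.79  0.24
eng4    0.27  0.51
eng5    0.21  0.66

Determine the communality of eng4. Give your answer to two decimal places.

0.33

h² = 0.27² + 0.51² = 0.0729 + 0.2601 = 0.3330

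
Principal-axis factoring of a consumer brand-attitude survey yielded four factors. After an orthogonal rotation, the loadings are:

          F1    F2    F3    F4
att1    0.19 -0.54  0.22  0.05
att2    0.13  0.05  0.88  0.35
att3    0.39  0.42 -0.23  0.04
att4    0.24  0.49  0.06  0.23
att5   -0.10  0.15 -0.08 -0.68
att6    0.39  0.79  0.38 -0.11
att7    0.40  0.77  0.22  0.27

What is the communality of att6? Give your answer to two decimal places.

0.93

h² = 0.39² + 0.79² + 0.38² + (-0.11)² = 0.1521 + 0.6241 + 0.1444 + 0.0121 = 0.9327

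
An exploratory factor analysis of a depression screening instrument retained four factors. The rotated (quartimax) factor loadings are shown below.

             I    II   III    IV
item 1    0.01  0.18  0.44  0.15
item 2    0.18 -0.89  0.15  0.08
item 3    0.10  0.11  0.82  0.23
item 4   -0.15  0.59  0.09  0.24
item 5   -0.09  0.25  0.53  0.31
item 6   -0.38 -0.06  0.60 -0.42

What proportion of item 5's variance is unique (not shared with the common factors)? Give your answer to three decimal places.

0.552

h² = (-0.09)² + 0.25² + 0.53² + 0.31² = 0.0081 + 0.0625 + 0.2809 + 0.0961 = 0.4476
Uniqueness u² = 1 − h² = 1 − 0.4476 = 0.5524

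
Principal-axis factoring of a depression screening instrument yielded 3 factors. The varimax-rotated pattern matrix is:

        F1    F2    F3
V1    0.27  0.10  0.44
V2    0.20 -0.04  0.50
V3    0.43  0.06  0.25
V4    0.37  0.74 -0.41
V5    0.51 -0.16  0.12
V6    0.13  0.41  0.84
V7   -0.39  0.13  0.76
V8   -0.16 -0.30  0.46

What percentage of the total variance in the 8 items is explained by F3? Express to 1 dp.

27.3%

SS loadings for F3 = 0.44² + 0.50² + 0.25² + (-0.41)² + 0.12² + 0.84² + 0.76² + 0.46² = 2.1834
With 8 standardized items, total variance = 8. Proportion = 2.1834/8 = 0.2729 → 27.29%.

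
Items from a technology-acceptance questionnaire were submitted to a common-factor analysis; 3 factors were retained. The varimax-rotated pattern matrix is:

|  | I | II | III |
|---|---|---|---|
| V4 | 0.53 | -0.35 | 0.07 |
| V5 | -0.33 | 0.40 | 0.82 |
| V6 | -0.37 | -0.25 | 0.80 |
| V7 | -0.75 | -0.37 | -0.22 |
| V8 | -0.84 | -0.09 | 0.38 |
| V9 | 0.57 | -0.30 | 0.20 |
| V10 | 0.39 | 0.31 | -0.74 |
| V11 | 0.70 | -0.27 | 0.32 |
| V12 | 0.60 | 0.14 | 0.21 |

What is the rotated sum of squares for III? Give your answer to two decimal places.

SS loadings for III = 0.07² + 0.82² + 0.80² + (-0.22)² + 0.38² + 0.20² + (-0.74)² + 0.32² + 0.21² = 0.0049 + 0.6724 + 0.6400 + 0.0484 + 0.1444 + 0.0400 + 0.5476 + 0.1024 + 0.0441 = 2.2442

2.24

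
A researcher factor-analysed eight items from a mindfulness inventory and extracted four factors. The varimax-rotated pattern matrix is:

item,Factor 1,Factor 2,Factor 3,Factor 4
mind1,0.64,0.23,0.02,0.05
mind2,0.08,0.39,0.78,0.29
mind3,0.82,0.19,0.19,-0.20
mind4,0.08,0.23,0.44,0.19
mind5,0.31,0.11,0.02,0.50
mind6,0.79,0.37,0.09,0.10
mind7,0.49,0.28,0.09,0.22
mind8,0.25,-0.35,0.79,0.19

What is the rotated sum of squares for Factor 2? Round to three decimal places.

0.644

SS loadings for Factor 2 = 0.23² + 0.39² + 0.19² + 0.23² + 0.11² + 0.37² + 0.28² + (-0.35)² = 0.0529 + 0.1521 + 0.0361 + 0.0529 + 0.0121 + 0.1369 + 0.0784 + 0.1225 = 0.6439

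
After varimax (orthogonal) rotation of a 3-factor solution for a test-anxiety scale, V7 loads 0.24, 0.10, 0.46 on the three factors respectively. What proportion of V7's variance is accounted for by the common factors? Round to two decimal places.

0.28

h² = 0.24² + 0.10² + 0.46² = 0.0576 + 0.0100 + 0.2116 = 0.2792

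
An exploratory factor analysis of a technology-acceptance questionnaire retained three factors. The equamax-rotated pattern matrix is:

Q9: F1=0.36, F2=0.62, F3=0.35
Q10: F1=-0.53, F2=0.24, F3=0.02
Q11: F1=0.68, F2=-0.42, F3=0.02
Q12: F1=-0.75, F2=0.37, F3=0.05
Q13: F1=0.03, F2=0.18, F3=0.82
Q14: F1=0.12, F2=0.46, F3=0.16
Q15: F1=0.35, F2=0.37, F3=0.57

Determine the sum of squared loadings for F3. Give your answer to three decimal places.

SS loadings for F3 = 0.35² + 0.02² + 0.02² + 0.05² + 0.82² + 0.16² + 0.57² = 0.1225 + 0.0004 + 0.0004 + 0.0025 + 0.6724 + 0.0256 + 0.3249 = 1.1487

1.149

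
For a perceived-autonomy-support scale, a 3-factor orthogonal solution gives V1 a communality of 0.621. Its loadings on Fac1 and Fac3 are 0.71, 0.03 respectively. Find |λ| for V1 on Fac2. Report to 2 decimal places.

0.34

Under orthogonal rotation h² = Σλ², so λ_Fac2² = h² − (0.5050) = 0.621 − 0.5050 = 0.1160.
|λ| = √0.1160 = 0.3406.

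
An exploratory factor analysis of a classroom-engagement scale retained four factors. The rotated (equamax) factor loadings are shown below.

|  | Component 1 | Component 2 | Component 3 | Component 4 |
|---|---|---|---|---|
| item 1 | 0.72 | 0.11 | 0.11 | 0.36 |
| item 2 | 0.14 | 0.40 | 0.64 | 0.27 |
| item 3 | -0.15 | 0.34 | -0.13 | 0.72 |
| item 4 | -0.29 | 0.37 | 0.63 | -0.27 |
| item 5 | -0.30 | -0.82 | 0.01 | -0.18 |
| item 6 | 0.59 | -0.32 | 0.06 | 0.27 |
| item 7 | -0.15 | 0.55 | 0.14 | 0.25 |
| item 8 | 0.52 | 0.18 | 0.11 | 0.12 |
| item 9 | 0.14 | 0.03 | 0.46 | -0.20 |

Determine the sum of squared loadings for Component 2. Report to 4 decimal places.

1.5352

SS loadings for Component 2 = 0.11² + 0.40² + 0.34² + 0.37² + (-0.82)² + (-0.32)² + 0.55² + 0.18² + 0.03² = 0.0121 + 0.1600 + 0.1156 + 0.1369 + 0.6724 + 0.1024 + 0.3025 + 0.0324 + 0.0009 = 1.5352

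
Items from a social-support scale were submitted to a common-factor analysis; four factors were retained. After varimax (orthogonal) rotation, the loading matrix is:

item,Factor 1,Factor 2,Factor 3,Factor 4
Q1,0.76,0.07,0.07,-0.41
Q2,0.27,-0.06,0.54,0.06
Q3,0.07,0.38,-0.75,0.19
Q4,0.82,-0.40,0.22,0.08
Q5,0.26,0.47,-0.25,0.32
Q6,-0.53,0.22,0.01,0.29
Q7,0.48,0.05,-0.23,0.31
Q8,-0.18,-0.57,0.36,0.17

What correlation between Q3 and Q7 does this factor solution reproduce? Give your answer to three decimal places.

0.284

r̂ = Σ λ_i·λ_j across factors = (0.07)(0.48) + (0.38)(0.05) + (-0.75)(-0.23) + (0.19)(0.31)
  = +0.0336 +0.0190 +0.1725 +0.0589 = 0.2840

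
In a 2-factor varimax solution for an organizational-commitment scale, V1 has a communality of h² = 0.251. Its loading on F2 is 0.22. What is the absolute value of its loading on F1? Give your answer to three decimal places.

0.450

Under orthogonal rotation h² = Σλ², so λ_F1² = h² − (0.0484) = 0.251 − 0.0484 = 0.2026.
|λ| = √0.2026 = 0.4501.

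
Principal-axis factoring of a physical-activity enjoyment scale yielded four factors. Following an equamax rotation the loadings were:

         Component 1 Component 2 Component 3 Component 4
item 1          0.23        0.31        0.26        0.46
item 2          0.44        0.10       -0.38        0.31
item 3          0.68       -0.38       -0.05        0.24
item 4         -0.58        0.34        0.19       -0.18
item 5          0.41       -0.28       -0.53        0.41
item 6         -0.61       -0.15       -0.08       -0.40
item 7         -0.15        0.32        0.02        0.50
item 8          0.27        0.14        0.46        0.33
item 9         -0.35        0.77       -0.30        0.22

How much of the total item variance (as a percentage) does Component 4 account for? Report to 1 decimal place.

SS loadings for Component 4 = 0.46² + 0.31² + 0.24² + (-0.18)² + 0.41² + (-0.40)² + 0.50² + 0.33² + 0.22² = 1.1331
With 9 standardized items, total variance = 9. Proportion = 1.1331/9 = 0.1259 → 12.59%.

12.6%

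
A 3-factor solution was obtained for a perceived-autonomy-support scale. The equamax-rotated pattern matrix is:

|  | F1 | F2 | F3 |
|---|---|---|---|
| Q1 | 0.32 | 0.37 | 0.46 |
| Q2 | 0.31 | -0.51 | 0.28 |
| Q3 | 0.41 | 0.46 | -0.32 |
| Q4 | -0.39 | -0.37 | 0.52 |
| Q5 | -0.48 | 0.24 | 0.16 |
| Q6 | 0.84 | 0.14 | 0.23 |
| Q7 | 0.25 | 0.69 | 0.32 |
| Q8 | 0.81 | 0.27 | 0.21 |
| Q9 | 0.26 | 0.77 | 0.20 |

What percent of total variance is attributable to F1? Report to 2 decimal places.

SS loadings for F1 = 0.32² + 0.31² + 0.41² + (-0.39)² + (-0.48)² + 0.84² + 0.25² + 0.81² + 0.26² = 2.2409
With 9 standardized items, total variance = 9. Proportion = 2.2409/9 = 0.2490 → 24.90%.

24.90%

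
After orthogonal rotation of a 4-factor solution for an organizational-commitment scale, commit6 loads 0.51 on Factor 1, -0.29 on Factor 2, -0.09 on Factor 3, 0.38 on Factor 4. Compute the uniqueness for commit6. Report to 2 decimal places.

h² = 0.51² + (-0.29)² + (-0.09)² + 0.38² = 0.2601 + 0.0841 + 0.0081 + 0.1444 = 0.4967
Uniqueness u² = 1 − h² = 1 − 0.4967 = 0.5033

0.50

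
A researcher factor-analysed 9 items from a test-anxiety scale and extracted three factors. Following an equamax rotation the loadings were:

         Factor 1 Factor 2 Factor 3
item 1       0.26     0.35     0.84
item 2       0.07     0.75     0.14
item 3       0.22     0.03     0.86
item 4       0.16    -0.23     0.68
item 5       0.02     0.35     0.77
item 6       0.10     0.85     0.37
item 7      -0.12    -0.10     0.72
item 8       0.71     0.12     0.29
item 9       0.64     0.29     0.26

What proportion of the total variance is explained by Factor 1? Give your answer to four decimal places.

0.1206

SS loadings for Factor 1 = 0.26² + 0.07² + 0.22² + 0.16² + 0.02² + 0.10² + (-0.12)² + 0.71² + 0.64² = 1.0850
Proportion of variance = 1.0850 / 9 = 0.1206.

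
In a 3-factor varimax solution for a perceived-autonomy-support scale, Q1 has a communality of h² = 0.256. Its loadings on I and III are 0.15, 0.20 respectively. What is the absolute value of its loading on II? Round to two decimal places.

Under orthogonal rotation h² = Σλ², so λ_II² = h² − (0.0625) = 0.256 − 0.0625 = 0.1935.
|λ| = √0.1935 = 0.4399.

0.44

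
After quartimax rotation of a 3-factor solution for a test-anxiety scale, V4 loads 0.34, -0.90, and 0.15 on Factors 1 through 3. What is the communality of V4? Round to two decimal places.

h² = 0.34² + (-0.90)² + 0.15² = 0.1156 + 0.8100 + 0.0225 = 0.9481

0.95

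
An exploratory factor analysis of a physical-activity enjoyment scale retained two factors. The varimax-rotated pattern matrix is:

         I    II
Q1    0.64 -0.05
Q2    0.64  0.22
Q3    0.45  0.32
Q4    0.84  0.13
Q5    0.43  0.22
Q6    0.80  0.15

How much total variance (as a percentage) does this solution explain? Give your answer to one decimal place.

46.6%

Communalities: 0.4121, 0.4580, 0.3049, 0.7225, 0.2333, 0.6625; Σh² = 2.7933.
Total variance with 6 standardized items is 6, so the solution explains 2.7933/6 = 0.4655 = 46.55%.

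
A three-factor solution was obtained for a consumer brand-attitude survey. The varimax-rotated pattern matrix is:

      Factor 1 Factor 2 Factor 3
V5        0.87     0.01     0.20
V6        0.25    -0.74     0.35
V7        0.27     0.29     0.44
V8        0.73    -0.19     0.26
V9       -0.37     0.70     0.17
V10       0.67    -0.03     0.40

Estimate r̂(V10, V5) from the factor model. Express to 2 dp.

r̂ = Σ λ_i·λ_j across factors = (0.67)(0.87) + (-0.03)(0.01) + (0.40)(0.20)
  = +0.5829 -0.0003 +0.0800 = 0.6626

0.66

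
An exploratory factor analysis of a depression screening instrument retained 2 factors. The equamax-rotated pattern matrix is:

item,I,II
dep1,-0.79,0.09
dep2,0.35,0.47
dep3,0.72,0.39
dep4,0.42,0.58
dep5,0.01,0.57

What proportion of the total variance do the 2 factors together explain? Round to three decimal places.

0.497

Communalities: 0.6322, 0.3434, 0.6705, 0.5128, 0.3250; Σh² = 2.4839.
Total variance with 5 standardized items is 5, so the solution explains 2.4839/5 = 0.4968.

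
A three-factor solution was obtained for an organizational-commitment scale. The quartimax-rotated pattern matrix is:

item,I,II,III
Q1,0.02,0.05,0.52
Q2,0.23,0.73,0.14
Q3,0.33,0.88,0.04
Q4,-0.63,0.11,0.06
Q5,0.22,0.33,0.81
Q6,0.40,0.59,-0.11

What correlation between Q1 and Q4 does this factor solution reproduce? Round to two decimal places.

0.02

r̂ = Σ λ_i·λ_j across factors = (0.02)(-0.63) + (0.05)(0.11) + (0.52)(0.06)
  = -0.0126 +0.0055 +0.0312 = 0.0241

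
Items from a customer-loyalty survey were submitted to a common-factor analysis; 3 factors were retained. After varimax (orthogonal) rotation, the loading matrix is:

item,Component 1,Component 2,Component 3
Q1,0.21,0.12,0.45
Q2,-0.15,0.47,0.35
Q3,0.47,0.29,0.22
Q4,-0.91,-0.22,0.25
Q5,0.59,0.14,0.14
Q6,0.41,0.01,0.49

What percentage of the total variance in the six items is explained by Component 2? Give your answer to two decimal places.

SS loadings for Component 2 = 0.12² + 0.47² + 0.29² + (-0.22)² + 0.14² + 0.01² = 0.3875
With 6 standardized items, total variance = 6. Proportion = 0.3875/6 = 0.0646 → 6.46%.

6.46%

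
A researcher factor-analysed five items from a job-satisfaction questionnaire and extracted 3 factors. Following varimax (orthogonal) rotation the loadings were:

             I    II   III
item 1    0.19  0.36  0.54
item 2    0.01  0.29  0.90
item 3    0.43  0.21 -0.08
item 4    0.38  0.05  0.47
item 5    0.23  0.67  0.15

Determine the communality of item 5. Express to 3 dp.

0.524

h² = 0.23² + 0.67² + 0.15² = 0.0529 + 0.4489 + 0.0225 = 0.5243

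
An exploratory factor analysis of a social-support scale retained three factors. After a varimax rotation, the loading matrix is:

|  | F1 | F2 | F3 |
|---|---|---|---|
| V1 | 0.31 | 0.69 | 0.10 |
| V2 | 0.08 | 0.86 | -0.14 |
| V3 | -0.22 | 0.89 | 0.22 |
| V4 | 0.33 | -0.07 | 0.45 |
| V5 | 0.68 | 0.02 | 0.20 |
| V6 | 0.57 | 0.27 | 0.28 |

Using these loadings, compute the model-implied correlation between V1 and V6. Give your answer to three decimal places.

r̂ = Σ λ_i·λ_j across factors = (0.31)(0.57) + (0.69)(0.27) + (0.10)(0.28)
  = +0.1767 +0.1863 +0.0280 = 0.3910

0.391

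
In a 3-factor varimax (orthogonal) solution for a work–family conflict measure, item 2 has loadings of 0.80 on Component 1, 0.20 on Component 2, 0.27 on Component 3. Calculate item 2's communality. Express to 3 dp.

0.753

h² = 0.80² + 0.20² + 0.27² = 0.6400 + 0.0400 + 0.0729 = 0.7529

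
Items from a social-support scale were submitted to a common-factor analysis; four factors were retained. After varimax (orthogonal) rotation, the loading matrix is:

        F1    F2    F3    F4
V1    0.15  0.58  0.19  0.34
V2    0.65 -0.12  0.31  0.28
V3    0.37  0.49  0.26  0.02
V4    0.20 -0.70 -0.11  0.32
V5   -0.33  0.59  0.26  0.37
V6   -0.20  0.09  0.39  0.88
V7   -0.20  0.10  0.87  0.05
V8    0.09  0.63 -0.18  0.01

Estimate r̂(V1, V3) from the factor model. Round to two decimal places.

0.40

r̂ = Σ λ_i·λ_j across factors = (0.15)(0.37) + (0.58)(0.49) + (0.19)(0.26) + (0.34)(0.02)
  = +0.0555 +0.2842 +0.0494 +0.0068 = 0.3959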